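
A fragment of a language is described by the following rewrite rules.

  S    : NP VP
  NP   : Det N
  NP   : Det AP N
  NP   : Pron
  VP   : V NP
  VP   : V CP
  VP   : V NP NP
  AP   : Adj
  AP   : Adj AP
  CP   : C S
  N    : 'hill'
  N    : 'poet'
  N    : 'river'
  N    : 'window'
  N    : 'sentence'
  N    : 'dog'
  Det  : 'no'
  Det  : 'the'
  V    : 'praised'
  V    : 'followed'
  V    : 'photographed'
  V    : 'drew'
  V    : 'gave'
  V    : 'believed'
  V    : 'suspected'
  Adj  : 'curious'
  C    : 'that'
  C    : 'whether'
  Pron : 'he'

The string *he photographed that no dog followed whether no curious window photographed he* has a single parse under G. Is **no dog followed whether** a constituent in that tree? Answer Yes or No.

[S [NP [Pron he]] [VP [V photographed] [CP [C that] [S [NP [Det no] [N dog]] [VP [V followed] [CP [C whether] [S [NP [Det no] [AP [Adj curious]] [N window]] [VP [V photographed] [NP [Pron he]]]]]]]]]]
The smallest constituent containing 'no dog followed whether' is the S spanning 'no dog followed whether no curious window photographed he'; no single node in the tree dominates exactly the given words.

No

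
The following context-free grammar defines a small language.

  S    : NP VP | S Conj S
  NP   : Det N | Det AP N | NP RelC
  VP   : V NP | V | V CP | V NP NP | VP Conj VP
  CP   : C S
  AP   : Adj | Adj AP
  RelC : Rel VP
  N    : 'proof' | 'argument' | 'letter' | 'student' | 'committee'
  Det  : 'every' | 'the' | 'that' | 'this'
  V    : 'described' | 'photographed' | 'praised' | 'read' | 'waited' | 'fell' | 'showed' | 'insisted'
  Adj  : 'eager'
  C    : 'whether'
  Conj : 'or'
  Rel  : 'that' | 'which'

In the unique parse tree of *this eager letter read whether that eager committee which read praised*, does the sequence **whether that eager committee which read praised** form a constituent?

Yes

[S [NP [Det this] [AP [Adj eager]] [N letter]] [VP [V read] [CP [C whether] [S [NP [NP [Det that] [AP [Adj eager]] [N committee]] [RelC [Rel which] [VP [V read]]]] [VP [V praised]]]]]]
The words 'whether that eager committee which read praised' are exhaustively dominated by a single CP node (built by CP → C S), so they form a constituent.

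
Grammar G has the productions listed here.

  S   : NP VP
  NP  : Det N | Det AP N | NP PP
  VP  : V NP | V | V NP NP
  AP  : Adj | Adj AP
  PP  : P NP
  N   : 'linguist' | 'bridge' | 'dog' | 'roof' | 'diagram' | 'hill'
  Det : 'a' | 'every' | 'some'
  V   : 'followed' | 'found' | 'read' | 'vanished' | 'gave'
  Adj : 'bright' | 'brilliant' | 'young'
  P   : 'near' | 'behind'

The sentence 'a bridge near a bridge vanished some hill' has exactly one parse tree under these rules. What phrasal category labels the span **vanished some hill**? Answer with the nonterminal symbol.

VP

[S [NP [NP [Det a] [N bridge]] [PP [P near] [NP [Det a] [N bridge]]]] [VP [V vanished] [NP [Det some] [N hill]]]]
The span 'vanished some hill' is the VP node built by VP → V NP.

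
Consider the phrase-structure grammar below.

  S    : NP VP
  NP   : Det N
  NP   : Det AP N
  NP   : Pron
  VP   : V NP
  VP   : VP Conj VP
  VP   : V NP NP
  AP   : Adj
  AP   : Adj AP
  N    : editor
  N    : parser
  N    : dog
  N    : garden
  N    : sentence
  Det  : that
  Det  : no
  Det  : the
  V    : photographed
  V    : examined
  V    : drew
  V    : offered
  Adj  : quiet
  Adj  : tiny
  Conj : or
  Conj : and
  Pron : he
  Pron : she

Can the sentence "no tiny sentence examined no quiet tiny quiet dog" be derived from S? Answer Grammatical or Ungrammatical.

[S [NP [Det no] [AP [Adj tiny]] [N sentence]] [VP [V examined] [NP [Det no] [AP [Adj quiet] [AP [Adj tiny] [AP [Adj quiet]]]] [N dog]]]]
Each bracket corresponds to one application of a listed rule, so the string is derivable from S.

Grammatical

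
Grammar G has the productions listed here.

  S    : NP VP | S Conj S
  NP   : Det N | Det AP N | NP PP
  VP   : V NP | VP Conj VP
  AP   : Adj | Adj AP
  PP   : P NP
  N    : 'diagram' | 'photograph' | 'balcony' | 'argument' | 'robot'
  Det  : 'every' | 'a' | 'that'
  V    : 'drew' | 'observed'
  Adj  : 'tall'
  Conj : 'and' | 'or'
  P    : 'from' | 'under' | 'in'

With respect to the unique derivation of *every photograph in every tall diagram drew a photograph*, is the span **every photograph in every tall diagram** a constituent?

Yes

[S [NP [NP [Det every] [N photograph]] [PP [P in] [NP [Det every] [AP [Adj tall]] [N diagram]]]] [VP [V drew] [NP [Det a] [N photograph]]]]
The words 'every photograph in every tall diagram' are exhaustively dominated by a single NP node (built by NP → NP PP), so they form a constituent.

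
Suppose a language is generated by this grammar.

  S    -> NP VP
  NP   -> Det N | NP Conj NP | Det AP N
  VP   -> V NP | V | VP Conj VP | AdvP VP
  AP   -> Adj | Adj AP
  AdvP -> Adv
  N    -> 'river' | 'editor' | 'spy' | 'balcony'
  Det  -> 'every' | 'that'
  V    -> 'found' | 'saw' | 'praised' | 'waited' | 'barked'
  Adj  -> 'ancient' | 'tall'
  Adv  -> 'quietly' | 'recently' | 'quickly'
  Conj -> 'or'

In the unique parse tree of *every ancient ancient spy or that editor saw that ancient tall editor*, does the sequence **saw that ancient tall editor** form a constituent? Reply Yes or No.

[S [NP [NP [Det every] [AP [Adj ancient] [AP [Adj ancient]]] [N spy]] [Conj or] [NP [Det that] [N editor]]] [VP [V saw] [NP [Det that] [AP [Adj ancient] [AP [Adj tall]]] [N editor]]]]
The words 'saw that ancient tall editor' are exhaustively dominated by a single VP node (built by VP → V NP), so they form a constituent.

Yes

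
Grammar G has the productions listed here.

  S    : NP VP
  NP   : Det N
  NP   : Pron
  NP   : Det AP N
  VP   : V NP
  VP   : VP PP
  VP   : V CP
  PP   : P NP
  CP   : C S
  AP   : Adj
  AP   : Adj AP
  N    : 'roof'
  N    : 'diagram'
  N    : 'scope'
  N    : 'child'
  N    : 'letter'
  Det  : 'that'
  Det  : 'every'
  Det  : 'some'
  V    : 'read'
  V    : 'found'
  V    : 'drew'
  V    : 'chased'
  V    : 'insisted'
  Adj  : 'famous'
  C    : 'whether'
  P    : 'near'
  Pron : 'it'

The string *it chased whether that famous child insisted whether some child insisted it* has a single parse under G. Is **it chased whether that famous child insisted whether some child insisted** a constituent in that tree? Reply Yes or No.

No

[S [NP [Pron it]] [VP [V chased] [CP [C whether] [S [NP [Det that] [AP [Adj famous]] [N child]] [VP [V insisted] [CP [C whether] [S [NP [Det some] [N child]] [VP [V insisted] [NP [Pron it]]]]]]]]]]
The smallest constituent containing 'it chased whether that famous child insisted whether some child insisted' is the S spanning 'it chased whether that famous child insisted whether some child insisted it'; no single node in the tree dominates exactly the given words.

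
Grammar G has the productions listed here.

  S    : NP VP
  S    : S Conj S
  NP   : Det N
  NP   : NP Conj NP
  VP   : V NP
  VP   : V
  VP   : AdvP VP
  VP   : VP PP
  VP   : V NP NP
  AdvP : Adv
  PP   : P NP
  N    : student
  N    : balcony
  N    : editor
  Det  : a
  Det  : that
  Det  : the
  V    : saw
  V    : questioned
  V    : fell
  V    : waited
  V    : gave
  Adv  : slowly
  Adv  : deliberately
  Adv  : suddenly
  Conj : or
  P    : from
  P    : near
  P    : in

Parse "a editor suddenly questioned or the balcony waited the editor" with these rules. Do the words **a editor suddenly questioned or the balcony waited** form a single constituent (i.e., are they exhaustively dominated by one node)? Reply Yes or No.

No

[S [S [NP [Det a] [N editor]] [VP [AdvP [Adv suddenly]] [VP [V questioned]]]] [Conj or] [S [NP [Det the] [N balcony]] [VP [V waited] [NP [Det the] [N editor]]]]]
The smallest constituent containing 'a editor suddenly questioned or the balcony waited' is the S spanning 'a editor suddenly questioned or the balcony waited the editor'; no single node in the tree dominates exactly the given words.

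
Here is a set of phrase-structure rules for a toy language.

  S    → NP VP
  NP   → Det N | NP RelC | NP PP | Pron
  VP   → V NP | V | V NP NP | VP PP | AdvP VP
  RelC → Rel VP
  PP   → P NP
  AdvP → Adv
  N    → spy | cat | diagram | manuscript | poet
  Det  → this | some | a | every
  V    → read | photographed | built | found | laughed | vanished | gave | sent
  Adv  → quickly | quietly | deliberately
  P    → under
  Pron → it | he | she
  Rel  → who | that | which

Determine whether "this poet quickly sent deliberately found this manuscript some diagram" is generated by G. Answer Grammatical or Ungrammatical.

Ungrammatical

For S → NP VP, the only prefix that parses as NP is 'this poet', but the remainder 'quickly sent deliberately found this manuscript some diagram' is not a VP under these rules.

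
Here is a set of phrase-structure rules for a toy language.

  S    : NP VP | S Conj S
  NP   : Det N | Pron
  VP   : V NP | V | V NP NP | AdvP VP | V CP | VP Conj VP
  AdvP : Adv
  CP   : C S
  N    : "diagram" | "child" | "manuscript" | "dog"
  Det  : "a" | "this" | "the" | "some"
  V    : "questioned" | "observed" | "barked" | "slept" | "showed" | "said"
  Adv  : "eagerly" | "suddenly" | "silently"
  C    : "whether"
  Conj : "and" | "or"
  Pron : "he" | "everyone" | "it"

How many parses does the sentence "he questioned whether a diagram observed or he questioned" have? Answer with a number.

The two bracketings:
[S [NP [Pron he]] [VP [V questioned] [CP [C whether] [S [S [NP [Det a] [N diagram]] [VP [V observed]]] [Conj or] [S [NP [Pron he]] [VP [V questioned]]]]]]]
[S [S [NP [Pron he]] [VP [V questioned] [CP [C whether] [S [NP [Det a] [N diagram]] [VP [V observed]]]]]] [Conj or] [S [NP [Pron he]] [VP [V questioned]]]]
The trees differ in how a recursive rule is bracketed over the same span.

2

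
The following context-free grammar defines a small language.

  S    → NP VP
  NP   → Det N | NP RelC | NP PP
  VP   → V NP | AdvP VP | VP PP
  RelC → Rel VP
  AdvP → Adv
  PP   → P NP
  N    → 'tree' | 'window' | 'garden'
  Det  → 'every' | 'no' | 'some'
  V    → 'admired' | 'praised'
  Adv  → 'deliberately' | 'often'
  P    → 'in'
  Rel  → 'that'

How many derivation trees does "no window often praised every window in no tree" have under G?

Two of the 3 distinct bracketings:
[S [NP [Det no] [N window]] [VP [AdvP [Adv often]] [VP [V praised] [NP [NP [Det every] [N window]] [PP [P in] [NP [Det no] [N tree]]]]]]]
[S [NP [Det no] [N window]] [VP [AdvP [Adv often]] [VP [VP [V praised] [NP [Det every] [N window]]] [PP [P in] [NP [Det no] [N tree]]]]]]
The difference turns on whether NP → NP PP is used at the relevant span, versus an alternative expansion of NP.

3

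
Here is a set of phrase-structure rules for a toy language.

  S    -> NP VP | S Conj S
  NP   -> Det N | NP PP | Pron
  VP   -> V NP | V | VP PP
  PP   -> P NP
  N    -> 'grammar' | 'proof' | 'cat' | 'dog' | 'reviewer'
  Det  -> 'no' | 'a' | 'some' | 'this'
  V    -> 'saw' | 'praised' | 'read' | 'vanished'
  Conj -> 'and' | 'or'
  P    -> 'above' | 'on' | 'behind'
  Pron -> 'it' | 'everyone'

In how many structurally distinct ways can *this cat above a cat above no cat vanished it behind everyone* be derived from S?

Two of the 4 distinct bracketings:
[S [NP [NP [Det this] [N cat]] [PP [P above] [NP [NP [Det a] [N cat]] [PP [P above] [NP [Det no] [N cat]]]]]] [VP [V vanished] [NP [NP [Pron it]] [PP [P behind] [NP [Pron everyone]]]]]]
[S [NP [NP [Det this] [N cat]] [PP [P above] [NP [NP [Det a] [N cat]] [PP [P above] [NP [Det no] [N cat]]]]]] [VP [VP [V vanished] [NP [Pron it]]] [PP [P behind] [NP [Pron everyone]]]]]
The difference turns on whether VP → VP PP is used at the relevant span, versus an alternative expansion of VP.

4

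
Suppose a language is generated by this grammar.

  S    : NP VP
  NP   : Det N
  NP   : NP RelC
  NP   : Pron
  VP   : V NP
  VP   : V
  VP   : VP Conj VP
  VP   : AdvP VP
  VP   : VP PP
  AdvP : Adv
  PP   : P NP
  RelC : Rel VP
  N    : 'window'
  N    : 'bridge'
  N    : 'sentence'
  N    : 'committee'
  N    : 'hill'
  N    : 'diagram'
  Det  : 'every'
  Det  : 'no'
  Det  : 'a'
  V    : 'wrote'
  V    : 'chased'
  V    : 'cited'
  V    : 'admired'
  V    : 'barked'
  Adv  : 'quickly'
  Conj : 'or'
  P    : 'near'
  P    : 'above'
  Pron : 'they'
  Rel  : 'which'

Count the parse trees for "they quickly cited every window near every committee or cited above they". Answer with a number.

Two of the 7 distinct bracketings:
[S [NP [Pron they]] [VP [VP [AdvP [Adv quickly]] [VP [VP [V cited] [NP [Det every] [N window]]] [PP [P near] [NP [Det every] [N committee]]]]] [Conj or] [VP [VP [V cited]] [PP [P above] [NP [Pron they]]]]]]
[S [NP [Pron they]] [VP [VP [VP [AdvP [Adv quickly]] [VP [V cited] [NP [Det every] [N window]]]] [PP [P near] [NP [Det every] [N committee]]]] [Conj or] [VP [VP [V cited]] [PP [P above] [NP [Pron they]]]]]]
The trees differ in how a recursive rule is bracketed over the same span.

7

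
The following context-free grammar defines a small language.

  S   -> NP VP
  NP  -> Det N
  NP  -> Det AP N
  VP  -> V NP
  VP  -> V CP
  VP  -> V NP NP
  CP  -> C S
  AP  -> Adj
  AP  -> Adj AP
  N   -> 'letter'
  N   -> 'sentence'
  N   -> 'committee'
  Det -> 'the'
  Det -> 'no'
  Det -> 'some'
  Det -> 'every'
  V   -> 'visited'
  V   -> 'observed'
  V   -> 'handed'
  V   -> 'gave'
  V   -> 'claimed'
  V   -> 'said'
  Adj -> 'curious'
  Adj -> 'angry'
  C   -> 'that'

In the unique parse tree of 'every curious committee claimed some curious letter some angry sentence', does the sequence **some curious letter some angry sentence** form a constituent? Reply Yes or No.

[S [NP [Det every] [AP [Adj curious]] [N committee]] [VP [V claimed] [NP [Det some] [AP [Adj curious]] [N letter]] [NP [Det some] [AP [Adj angry]] [N sentence]]]]
The smallest constituent containing 'some curious letter some angry sentence' is the VP spanning 'claimed some curious letter some angry sentence'; no single node in the tree dominates exactly the given words.

No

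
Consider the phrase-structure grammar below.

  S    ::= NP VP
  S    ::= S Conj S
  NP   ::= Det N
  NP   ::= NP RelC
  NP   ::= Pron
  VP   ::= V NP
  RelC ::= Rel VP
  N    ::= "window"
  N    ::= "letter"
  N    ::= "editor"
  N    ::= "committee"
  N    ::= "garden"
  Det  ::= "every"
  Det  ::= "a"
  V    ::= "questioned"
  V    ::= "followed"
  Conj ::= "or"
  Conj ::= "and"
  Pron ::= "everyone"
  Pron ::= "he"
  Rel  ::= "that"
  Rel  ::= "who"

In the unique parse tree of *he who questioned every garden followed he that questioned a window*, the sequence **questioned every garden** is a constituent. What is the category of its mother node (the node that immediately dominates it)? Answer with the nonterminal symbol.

RelC

[S [NP [NP [Pron he]] [RelC [Rel who] [VP [V questioned] [NP [Det every] [N garden]]]]] [VP [V followed] [NP [NP [Pron he]] [RelC [Rel that] [VP [V questioned] [NP [Det a] [N window]]]]]]]
The span 'questioned every garden' is the VP node built by VP → V NP.
Its mother is the RelC built by RelC → Rel VP.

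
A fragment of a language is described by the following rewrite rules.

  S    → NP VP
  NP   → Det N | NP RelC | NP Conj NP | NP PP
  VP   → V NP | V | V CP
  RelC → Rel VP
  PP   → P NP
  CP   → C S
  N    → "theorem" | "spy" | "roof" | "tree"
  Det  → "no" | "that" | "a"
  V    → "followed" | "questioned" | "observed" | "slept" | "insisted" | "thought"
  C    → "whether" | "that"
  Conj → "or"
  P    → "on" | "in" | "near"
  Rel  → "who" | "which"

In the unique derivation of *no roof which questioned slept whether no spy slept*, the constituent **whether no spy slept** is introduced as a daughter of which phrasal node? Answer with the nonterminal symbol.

VP

S
  NP
    NP
      Det: no
      N: roof
    RelC
      Rel: which
      VP
        V: questioned
  VP
    V: slept
    CP
      C: whether
      S
        NP
          Det: no
          N: spy
        VP
          V: slept
The span 'whether no spy slept' is the CP node built by CP → C S.
Its mother is the VP built by VP → V CP.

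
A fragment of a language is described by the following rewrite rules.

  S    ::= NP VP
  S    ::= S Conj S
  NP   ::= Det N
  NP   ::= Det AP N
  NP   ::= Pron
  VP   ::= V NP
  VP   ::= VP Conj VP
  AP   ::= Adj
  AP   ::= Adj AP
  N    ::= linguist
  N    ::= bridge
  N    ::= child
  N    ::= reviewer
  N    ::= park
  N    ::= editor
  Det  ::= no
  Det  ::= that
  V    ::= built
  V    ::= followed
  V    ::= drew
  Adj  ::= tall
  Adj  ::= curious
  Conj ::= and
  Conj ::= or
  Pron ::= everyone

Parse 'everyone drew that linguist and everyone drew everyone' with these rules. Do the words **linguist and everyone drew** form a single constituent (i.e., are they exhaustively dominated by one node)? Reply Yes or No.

No

[S [S [NP [Pron everyone]] [VP [V drew] [NP [Det that] [N linguist]]]] [Conj and] [S [NP [Pron everyone]] [VP [V drew] [NP [Pron everyone]]]]]
The smallest constituent containing 'linguist and everyone drew' is the S spanning 'everyone drew that linguist and everyone drew everyone'; no single node in the tree dominates exactly the given words.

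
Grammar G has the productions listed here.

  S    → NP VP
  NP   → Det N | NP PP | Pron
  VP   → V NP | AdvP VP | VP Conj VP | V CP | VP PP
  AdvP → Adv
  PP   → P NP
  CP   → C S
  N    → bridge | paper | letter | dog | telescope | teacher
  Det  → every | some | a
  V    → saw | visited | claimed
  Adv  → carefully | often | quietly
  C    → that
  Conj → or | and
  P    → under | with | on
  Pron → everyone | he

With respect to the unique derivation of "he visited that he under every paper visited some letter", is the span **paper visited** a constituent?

[S [NP [Pron he]] [VP [V visited] [CP [C that] [S [NP [NP [Pron he]] [PP [P under] [NP [Det every] [N paper]]]] [VP [V visited] [NP [Det some] [N letter]]]]]]]
The smallest constituent containing 'paper visited' is the S spanning 'he under every paper visited some letter'; no single node in the tree dominates exactly the given words.

No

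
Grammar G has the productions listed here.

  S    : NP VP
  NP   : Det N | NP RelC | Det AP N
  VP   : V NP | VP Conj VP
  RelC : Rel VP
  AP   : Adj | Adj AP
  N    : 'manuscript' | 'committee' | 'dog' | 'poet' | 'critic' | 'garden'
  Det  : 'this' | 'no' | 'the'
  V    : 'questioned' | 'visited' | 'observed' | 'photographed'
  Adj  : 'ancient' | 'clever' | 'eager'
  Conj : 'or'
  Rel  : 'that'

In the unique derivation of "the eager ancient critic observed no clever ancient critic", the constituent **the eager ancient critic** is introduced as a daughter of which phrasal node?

S
  NP
    Det: the
    AP
      Adj: eager
      AP
        Adj: ancient
    N: critic
  VP
    V: observed
    NP
      Det: no
      AP
        Adj: clever
        AP
          Adj: ancient
      N: critic
The span 'the eager ancient critic' is the NP node built by NP → Det AP N.
Its mother is the S built by S → NP VP.

S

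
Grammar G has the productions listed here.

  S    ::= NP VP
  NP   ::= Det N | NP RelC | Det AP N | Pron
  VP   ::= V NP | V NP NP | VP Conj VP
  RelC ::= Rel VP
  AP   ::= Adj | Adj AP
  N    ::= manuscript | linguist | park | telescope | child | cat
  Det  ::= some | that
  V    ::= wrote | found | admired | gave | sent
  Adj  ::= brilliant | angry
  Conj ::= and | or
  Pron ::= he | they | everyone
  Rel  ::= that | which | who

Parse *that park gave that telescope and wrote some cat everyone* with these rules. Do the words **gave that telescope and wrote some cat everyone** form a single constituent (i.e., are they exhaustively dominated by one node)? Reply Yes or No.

[S [NP [Det that] [N park]] [VP [VP [V gave] [NP [Det that] [N telescope]]] [Conj and] [VP [V wrote] [NP [Det some] [N cat]] [NP [Pron everyone]]]]]
The words 'gave that telescope and wrote some cat everyone' are exhaustively dominated by a single VP node (built by VP → VP Conj VP), so they form a constituent.

Yes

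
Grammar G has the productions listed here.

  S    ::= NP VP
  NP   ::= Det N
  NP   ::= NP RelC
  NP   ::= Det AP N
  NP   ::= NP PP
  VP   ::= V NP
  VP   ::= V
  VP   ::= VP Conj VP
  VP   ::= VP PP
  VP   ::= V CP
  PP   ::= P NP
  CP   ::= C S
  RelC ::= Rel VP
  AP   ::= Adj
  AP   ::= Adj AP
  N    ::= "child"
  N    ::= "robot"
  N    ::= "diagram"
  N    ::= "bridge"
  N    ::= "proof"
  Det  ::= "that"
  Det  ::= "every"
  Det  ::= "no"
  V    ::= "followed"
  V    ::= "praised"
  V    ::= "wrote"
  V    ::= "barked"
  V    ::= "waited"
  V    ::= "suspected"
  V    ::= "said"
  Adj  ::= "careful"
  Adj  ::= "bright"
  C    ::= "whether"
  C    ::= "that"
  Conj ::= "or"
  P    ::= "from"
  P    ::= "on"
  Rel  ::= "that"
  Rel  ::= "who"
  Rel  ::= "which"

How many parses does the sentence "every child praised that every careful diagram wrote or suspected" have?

2

The two bracketings:
[S [NP [Det every] [N child]] [VP [VP [V praised] [CP [C that] [S [NP [Det every] [AP [Adj careful]] [N diagram]] [VP [V wrote]]]]] [Conj or] [VP [V suspected]]]]
[S [NP [Det every] [N child]] [VP [V praised] [CP [C that] [S [NP [Det every] [AP [Adj careful]] [N diagram]] [VP [VP [V wrote]] [Conj or] [VP [V suspected]]]]]]]
The trees differ in how a recursive rule is bracketed over the same span.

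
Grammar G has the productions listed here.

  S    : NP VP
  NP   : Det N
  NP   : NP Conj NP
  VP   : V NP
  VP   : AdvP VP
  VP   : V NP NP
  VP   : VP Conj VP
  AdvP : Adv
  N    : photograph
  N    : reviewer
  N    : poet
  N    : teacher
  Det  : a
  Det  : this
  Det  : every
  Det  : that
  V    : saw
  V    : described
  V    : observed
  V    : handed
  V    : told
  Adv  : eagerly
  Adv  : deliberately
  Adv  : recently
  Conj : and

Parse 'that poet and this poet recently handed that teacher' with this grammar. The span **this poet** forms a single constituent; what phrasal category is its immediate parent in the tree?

NP

[S [NP [NP [Det that] [N poet]] [Conj and] [NP [Det this] [N poet]]] [VP [AdvP [Adv recently]] [VP [V handed] [NP [Det that] [N teacher]]]]]
The span 'this poet' is the NP node built by NP → Det N.
Its mother is the NP built by NP → NP Conj NP.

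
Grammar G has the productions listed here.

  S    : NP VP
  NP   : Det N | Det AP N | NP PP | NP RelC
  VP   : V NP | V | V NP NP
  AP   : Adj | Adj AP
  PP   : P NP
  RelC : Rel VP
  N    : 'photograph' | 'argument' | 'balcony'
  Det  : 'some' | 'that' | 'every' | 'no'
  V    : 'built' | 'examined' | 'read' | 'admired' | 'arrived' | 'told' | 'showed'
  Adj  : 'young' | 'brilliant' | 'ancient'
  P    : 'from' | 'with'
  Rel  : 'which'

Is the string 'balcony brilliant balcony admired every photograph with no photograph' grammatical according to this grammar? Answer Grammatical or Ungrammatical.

An N word can never sit immediately before an Adj word in any string this grammar generates, so the substring 'balcony brilliant' rules out a derivation.

Ungrammatical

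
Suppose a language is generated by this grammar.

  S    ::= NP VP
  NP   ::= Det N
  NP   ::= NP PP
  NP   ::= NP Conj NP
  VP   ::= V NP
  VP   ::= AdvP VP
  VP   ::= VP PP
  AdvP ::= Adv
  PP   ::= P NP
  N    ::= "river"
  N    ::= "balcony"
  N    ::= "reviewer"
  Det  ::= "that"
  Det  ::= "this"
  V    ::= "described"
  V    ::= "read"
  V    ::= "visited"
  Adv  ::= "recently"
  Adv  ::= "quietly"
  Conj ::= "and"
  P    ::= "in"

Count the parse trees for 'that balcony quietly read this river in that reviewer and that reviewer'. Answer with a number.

4

Two of the 4 distinct bracketings:
[S [NP [Det that] [N balcony]] [VP [AdvP [Adv quietly]] [VP [V read] [NP [NP [Det this] [N river]] [PP [P in] [NP [NP [Det that] [N reviewer]] [Conj and] [NP [Det that] [N reviewer]]]]]]]]
[S [NP [Det that] [N balcony]] [VP [AdvP [Adv quietly]] [VP [V read] [NP [NP [NP [Det this] [N river]] [PP [P in] [NP [Det that] [N reviewer]]]] [Conj and] [NP [Det that] [N reviewer]]]]]]
The trees differ in how a recursive rule is bracketed over the same span.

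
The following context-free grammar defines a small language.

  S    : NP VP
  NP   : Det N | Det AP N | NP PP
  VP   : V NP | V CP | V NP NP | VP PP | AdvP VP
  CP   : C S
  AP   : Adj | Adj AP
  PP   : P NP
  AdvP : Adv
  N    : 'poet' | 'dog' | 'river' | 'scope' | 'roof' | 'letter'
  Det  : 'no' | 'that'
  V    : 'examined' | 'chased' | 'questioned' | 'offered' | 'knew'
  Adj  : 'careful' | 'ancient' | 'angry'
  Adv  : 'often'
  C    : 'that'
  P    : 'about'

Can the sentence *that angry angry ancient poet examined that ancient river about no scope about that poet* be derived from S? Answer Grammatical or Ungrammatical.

[S [NP [Det that] [AP [Adj angry] [AP [Adj angry] [AP [Adj ancient]]]] [N poet]] [VP [V examined] [NP [NP [Det that] [AP [Adj ancient]] [N river]] [PP [P about] [NP [NP [Det no] [N scope]] [PP [P about] [NP [Det that] [N poet]]]]]]]]
Every word is introduced by a lexical rule and the phrasal rules combine the resulting categories into a single S.

Grammatical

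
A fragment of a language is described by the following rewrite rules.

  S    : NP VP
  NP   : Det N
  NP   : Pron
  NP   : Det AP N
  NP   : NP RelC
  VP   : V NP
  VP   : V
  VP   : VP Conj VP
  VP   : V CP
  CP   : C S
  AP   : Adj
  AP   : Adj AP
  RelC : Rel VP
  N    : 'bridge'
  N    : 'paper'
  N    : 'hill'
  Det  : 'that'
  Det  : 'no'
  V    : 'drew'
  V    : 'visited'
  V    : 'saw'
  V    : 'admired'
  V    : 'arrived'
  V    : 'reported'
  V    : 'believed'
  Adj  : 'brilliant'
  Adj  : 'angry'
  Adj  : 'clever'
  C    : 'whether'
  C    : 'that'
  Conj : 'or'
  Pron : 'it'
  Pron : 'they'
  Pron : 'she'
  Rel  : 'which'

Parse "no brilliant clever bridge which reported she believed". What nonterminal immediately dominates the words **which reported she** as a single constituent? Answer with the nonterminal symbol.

S
  NP
    NP
      Det: no
      AP
        Adj: brilliant
        AP
          Adj: clever
      N: bridge
    RelC
      Rel: which
      VP
        V: reported
        NP
          Pron: she
  VP
    V: believed
The span 'which reported she' is the RelC node built by RelC → Rel VP.

RelC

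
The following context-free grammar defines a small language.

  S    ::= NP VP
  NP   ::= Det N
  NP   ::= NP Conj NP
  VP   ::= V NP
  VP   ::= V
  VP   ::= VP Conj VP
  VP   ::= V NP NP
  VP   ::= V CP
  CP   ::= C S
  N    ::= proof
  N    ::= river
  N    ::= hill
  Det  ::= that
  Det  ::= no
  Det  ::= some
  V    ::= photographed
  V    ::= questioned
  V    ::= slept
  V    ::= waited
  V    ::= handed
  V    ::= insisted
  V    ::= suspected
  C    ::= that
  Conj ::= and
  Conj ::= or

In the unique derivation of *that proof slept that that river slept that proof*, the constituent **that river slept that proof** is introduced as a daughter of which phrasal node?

[S [NP [Det that] [N proof]] [VP [V slept] [CP [C that] [S [NP [Det that] [N river]] [VP [V slept] [NP [Det that] [N proof]]]]]]]
The span 'that river slept that proof' is the S node built by S → NP VP.
Its mother is the CP built by CP → C S.

CP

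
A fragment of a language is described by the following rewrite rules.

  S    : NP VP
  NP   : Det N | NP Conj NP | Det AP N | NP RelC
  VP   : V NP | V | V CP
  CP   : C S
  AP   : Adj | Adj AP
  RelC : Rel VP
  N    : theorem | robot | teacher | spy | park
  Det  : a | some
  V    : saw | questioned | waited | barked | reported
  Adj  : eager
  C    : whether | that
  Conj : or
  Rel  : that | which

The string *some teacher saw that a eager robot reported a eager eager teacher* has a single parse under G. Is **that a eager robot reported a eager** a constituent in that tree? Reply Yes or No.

[S [NP [Det some] [N teacher]] [VP [V saw] [CP [C that] [S [NP [Det a] [AP [Adj eager]] [N robot]] [VP [V reported] [NP [Det a] [AP [Adj eager] [AP [Adj eager]]] [N teacher]]]]]]]
The smallest constituent containing 'that a eager robot reported a eager' is the CP spanning 'that a eager robot reported a eager eager teacher'; no single node in the tree dominates exactly the given words.

No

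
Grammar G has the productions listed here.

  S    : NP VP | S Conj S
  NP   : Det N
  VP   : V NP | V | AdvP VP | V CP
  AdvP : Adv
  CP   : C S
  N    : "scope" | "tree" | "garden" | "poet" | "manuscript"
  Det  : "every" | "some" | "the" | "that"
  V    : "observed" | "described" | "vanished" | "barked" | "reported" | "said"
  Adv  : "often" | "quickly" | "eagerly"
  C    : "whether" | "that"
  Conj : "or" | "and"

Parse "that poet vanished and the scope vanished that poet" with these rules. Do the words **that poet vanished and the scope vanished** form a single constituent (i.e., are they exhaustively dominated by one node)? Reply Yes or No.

[S [S [NP [Det that] [N poet]] [VP [V vanished]]] [Conj and] [S [NP [Det the] [N scope]] [VP [V vanished] [NP [Det that] [N poet]]]]]
The smallest constituent containing 'that poet vanished and the scope vanished' is the S spanning 'that poet vanished and the scope vanished that poet'; no single node in the tree dominates exactly the given words.

No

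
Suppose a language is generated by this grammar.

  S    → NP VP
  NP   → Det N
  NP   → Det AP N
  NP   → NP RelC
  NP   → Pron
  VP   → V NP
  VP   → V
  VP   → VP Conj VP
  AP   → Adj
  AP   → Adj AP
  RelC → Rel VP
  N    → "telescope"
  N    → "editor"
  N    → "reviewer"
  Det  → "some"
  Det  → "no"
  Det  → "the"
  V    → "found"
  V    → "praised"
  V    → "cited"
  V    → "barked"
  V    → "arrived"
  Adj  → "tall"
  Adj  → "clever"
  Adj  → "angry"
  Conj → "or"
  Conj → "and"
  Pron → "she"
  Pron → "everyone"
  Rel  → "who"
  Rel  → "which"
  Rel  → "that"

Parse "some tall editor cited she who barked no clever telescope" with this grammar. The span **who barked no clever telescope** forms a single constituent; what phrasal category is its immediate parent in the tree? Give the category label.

S
  NP
    Det: some
    AP
      Adj: tall
    N: editor
  VP
    V: cited
    NP
      NP
        Pron: she
      RelC
        Rel: who
        VP
          V: barked
          NP
            Det: no
            AP
              Adj: clever
            N: telescope
The span 'who barked no clever telescope' is the RelC node built by RelC → Rel VP.
Its mother is the NP built by NP → NP RelC.

NP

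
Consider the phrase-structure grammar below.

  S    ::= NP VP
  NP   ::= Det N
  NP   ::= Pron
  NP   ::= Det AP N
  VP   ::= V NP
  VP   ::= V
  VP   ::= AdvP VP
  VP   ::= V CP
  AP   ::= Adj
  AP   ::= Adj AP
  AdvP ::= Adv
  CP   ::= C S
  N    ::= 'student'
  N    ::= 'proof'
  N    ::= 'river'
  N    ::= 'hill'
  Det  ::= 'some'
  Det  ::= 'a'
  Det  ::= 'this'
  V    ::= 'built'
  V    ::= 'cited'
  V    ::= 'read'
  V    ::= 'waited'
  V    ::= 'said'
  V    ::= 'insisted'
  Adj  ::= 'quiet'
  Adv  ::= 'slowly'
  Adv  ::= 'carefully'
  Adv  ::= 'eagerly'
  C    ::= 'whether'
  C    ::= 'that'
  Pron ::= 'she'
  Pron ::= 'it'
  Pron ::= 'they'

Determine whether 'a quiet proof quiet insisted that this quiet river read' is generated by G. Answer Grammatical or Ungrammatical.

An N word can never sit immediately before an Adj word in any string this grammar generates, so the substring 'proof quiet' rules out a derivation.

Ungrammatical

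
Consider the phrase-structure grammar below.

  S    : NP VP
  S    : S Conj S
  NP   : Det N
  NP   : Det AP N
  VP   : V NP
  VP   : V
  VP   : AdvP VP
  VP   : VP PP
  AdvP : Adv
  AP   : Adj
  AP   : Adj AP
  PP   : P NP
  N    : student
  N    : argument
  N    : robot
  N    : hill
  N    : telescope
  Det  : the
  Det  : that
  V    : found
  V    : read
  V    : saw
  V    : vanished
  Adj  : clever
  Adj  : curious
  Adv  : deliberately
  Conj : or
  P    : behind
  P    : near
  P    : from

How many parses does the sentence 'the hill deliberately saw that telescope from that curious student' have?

The two bracketings:
[S [NP [Det the] [N hill]] [VP [AdvP [Adv deliberately]] [VP [VP [V saw] [NP [Det that] [N telescope]]] [PP [P from] [NP [Det that] [AP [Adj curious]] [N student]]]]]]
[S [NP [Det the] [N hill]] [VP [VP [AdvP [Adv deliberately]] [VP [V saw] [NP [Det that] [N telescope]]]] [PP [P from] [NP [Det that] [AP [Adj curious]] [N student]]]]]
The trees differ in how a recursive rule is bracketed over the same span.

2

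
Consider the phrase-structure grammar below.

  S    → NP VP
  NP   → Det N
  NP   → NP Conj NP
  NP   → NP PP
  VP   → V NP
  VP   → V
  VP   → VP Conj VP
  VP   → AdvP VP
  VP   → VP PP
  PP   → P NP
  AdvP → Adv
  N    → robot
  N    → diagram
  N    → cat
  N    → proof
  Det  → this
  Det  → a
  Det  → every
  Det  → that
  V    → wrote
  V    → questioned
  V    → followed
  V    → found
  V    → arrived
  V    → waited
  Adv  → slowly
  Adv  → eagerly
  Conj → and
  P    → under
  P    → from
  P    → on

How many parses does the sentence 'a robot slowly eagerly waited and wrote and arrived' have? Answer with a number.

Two of the 9 distinct bracketings:
[S [NP [Det a] [N robot]] [VP [VP [AdvP [Adv slowly]] [VP [AdvP [Adv eagerly]] [VP [V waited]]]] [Conj and] [VP [VP [V wrote]] [Conj and] [VP [V arrived]]]]]
[S [NP [Det a] [N robot]] [VP [VP [VP [AdvP [Adv slowly]] [VP [AdvP [Adv eagerly]] [VP [V waited]]]] [Conj and] [VP [V wrote]]] [Conj and] [VP [V arrived]]]]
The trees differ in how a recursive rule is bracketed over the same span.

9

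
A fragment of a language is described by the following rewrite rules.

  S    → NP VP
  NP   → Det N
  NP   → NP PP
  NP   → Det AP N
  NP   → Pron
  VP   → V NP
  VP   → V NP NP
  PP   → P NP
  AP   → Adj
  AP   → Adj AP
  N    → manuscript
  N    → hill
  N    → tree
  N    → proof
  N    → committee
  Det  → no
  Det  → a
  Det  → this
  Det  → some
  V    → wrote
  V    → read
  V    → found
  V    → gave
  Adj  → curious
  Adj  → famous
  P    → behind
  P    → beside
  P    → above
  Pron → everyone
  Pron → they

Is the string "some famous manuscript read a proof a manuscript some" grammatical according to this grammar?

Ungrammatical

For S → NP VP, the only prefix that parses as NP is 'some famous manuscript', but the remainder 'read a proof a manuscript some' is not a VP under these rules.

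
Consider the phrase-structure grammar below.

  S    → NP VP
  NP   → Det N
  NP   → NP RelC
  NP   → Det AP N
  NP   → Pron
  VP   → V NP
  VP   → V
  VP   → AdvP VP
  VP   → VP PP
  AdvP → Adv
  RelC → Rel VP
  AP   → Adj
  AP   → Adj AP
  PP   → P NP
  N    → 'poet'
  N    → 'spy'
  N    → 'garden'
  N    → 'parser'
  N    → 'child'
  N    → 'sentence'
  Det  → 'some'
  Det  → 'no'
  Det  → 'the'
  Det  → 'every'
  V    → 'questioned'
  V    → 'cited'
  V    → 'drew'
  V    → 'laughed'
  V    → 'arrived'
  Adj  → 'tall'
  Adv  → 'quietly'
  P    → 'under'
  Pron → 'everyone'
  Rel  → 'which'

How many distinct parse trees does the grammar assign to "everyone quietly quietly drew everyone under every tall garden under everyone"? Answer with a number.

Two of the 6 distinct bracketings:
[S [NP [Pron everyone]] [VP [AdvP [Adv quietly]] [VP [AdvP [Adv quietly]] [VP [VP [VP [V drew] [NP [Pron everyone]]] [PP [P under] [NP [Det every] [AP [Adj tall]] [N garden]]]] [PP [P under] [NP [Pron everyone]]]]]]]
[S [NP [Pron everyone]] [VP [AdvP [Adv quietly]] [VP [VP [AdvP [Adv quietly]] [VP [VP [V drew] [NP [Pron everyone]]] [PP [P under] [NP [Det every] [AP [Adj tall]] [N garden]]]]] [PP [P under] [NP [Pron everyone]]]]]]
The trees differ in how a recursive rule is bracketed over the same span.

6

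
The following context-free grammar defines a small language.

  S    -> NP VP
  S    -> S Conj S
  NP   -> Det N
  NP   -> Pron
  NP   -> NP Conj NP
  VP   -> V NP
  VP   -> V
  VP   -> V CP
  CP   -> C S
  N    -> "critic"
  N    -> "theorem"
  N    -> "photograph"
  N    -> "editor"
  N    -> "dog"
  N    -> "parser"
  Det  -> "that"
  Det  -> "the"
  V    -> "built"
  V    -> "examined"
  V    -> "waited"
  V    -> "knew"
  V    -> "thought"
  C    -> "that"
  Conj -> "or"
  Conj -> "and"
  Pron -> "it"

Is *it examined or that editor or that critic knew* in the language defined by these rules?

[S [S [NP [Pron it]] [VP [V examined]]] [Conj or] [S [NP [NP [Det that] [N editor]] [Conj or] [NP [Det that] [N critic]]] [VP [V knew]]]]
Every word is introduced by a lexical rule and the phrasal rules combine the resulting categories into a single S.

Grammatical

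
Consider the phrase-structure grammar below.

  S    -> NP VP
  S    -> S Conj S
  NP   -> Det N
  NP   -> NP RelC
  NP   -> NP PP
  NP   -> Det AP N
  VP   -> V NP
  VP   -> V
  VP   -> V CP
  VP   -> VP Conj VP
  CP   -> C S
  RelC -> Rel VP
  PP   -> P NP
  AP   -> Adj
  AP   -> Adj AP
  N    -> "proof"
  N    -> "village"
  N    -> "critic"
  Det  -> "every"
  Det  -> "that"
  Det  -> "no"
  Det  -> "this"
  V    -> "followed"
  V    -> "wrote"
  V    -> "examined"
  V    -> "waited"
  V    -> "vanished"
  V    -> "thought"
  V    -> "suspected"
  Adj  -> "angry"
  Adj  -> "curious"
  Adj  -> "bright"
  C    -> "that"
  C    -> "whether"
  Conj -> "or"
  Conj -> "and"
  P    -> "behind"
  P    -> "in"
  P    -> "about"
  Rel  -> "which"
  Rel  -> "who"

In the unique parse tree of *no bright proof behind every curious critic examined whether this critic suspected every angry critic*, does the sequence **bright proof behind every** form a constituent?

No

[S [NP [NP [Det no] [AP [Adj bright]] [N proof]] [PP [P behind] [NP [Det every] [AP [Adj curious]] [N critic]]]] [VP [V examined] [CP [C whether] [S [NP [Det this] [N critic]] [VP [V suspected] [NP [Det every] [AP [Adj angry]] [N critic]]]]]]]
The smallest constituent containing 'bright proof behind every' is the NP spanning 'no bright proof behind every curious critic'; no single node in the tree dominates exactly the given words.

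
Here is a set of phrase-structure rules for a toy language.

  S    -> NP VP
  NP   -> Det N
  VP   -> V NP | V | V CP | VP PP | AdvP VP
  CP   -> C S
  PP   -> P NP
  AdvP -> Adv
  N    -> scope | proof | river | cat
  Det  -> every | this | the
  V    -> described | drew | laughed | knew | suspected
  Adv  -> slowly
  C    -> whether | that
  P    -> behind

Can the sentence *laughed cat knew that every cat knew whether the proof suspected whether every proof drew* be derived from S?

A V word can never sit immediately before an N word in any string this grammar generates, so the substring 'laughed cat' rules out a derivation.

Ungrammatical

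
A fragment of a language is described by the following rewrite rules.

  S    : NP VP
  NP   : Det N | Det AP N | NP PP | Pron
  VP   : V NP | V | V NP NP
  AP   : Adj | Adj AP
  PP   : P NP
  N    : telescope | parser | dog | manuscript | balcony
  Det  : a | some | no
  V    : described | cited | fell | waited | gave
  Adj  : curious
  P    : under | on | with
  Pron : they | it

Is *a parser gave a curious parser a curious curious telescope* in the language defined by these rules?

Grammatical

S
  NP
    Det: a
    N: parser
  VP
    V: gave
    NP
      Det: a
      AP
        Adj: curious
      N: parser
    NP
      Det: a
      AP
        Adj: curious
        AP
          Adj: curious
      N: telescope
Each bracket corresponds to one application of a listed rule, so the string is derivable from S.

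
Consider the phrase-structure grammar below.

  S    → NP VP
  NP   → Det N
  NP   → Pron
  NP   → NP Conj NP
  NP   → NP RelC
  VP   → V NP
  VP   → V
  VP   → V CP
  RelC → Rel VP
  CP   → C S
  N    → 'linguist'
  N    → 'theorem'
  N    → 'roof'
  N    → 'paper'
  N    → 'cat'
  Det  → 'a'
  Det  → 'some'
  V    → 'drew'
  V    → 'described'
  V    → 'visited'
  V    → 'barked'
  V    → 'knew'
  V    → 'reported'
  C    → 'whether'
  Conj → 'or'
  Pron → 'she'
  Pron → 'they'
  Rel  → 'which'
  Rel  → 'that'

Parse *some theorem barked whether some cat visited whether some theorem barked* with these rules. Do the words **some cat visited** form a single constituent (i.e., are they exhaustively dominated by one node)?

[S [NP [Det some] [N theorem]] [VP [V barked] [CP [C whether] [S [NP [Det some] [N cat]] [VP [V visited] [CP [C whether] [S [NP [Det some] [N theorem]] [VP [V barked]]]]]]]]]
The smallest constituent containing 'some cat visited' is the S spanning 'some cat visited whether some theorem barked'; no single node in the tree dominates exactly the given words.

No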